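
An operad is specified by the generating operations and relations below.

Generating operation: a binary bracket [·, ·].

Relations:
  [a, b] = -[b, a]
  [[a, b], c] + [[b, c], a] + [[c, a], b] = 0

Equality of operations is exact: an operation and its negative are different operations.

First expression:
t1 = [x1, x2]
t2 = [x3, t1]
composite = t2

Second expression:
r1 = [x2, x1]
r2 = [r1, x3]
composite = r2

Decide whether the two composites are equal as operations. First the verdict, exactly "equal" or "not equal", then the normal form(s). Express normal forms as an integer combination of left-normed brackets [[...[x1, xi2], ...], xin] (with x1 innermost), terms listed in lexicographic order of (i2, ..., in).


The first expression, normalized: -[[x1, x2], x3]
The second expression, normalized: -[[x1, x2], x3]
The forms coincide; equal.

equal — both sides give -[[x1, x2], x3]


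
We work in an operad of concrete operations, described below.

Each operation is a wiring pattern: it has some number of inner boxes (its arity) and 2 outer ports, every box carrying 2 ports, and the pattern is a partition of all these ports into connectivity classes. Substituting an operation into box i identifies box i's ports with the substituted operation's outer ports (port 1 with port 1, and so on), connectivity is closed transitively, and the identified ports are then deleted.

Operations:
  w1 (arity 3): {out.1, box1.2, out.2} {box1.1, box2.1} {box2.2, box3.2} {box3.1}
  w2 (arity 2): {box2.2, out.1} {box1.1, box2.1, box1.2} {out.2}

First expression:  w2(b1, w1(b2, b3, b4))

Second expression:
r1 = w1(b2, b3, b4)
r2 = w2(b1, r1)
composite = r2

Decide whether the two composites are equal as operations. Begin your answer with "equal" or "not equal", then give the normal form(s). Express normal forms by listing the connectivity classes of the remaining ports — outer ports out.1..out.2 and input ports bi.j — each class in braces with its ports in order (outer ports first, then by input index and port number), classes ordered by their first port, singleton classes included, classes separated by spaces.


Normal form of the first expression: {out.1, b1.1, b1.2, b2.2} {out.2} {b2.1, b3.1} {b3.2, b4.2} {b4.1}
Normal form of the second expression: {out.1, b1.1, b1.2, b2.2} {out.2} {b2.1, b3.1} {b3.2, b4.2} {b4.1}
The normal forms match — equal.

equal; both compose to {out.1, b1.1, b1.2, b2.2} {out.2} {b2.1, b3.1} {b3.2, b4.2} {b4.1}


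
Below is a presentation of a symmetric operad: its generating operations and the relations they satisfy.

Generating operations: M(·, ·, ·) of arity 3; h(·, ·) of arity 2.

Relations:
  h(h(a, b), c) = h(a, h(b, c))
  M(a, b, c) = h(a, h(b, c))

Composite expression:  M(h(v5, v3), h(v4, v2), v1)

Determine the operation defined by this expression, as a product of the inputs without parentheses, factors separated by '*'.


v5 * v3 * v4 * v2 * v1

The M-tree's shape is irrelevant; the v-reading-order decides.
h(v5, v3) spells out as v5 * v3
h(v4, v2) spells out as v4 * v2
M(h(v5, v3), h(v4, v2), v1) spells out as v5 * v3 * v4 * v2 * v1


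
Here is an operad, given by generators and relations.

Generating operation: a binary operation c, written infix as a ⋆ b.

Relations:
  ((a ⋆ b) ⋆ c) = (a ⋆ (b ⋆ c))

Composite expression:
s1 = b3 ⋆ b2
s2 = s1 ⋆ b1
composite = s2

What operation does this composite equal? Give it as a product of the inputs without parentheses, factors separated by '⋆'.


Under associativity of c, the answer is the b's in reading order.
(b3 ⋆ b2) flattens to b3 ⋆ b2
((b3 ⋆ b2) ⋆ b1) flattens to b3 ⋆ b2 ⋆ b1

b3 ⋆ b2 ⋆ b1


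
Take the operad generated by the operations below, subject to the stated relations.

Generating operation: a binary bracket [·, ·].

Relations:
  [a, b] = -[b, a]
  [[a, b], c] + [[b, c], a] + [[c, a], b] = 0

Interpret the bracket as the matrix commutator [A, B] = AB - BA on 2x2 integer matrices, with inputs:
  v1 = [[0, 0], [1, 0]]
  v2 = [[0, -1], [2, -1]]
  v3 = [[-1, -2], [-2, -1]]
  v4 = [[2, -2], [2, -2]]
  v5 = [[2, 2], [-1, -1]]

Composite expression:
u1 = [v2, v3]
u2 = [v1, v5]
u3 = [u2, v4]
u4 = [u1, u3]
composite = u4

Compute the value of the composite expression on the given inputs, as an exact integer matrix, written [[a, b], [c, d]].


[[-56, 120], [-216, 56]]

[v2, v3] = [[6, -2], [2, -6]]
[v1, v5] = [[-2, 0], [3, 2]]
[[v1, v5], v4] = [[6, 8], [20, -6]]
[[v2, v3], [[v1, v5], v4]] = [[-56, 120], [-216, 56]]


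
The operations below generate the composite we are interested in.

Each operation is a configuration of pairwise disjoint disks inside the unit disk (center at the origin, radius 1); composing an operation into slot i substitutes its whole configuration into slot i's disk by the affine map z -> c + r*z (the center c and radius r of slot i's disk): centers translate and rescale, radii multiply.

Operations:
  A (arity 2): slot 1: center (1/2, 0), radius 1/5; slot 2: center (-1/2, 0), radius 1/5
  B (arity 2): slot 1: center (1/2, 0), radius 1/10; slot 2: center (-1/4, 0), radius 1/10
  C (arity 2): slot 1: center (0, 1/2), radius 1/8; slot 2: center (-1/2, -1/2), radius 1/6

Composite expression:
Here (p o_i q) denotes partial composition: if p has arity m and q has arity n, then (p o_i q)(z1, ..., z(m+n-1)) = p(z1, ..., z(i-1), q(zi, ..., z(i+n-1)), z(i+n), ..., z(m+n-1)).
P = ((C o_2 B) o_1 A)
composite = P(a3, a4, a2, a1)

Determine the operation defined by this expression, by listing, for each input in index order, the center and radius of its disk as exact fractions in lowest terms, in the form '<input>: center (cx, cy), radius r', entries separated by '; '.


a1: center (-13/24, -1/2), radius 1/60; a2: center (-5/12, -1/2), radius 1/60; a3: center (1/16, 1/2), radius 1/40; a4: center (-1/16, 1/2), radius 1/40

Follow each a-input down from C: c' goes to c + r*c', radius to r*r'.
a3: after 2 affine steps, its disk has center (1/16, 1/2), radius 1/40
a4: after 2 affine steps, its disk has center (-1/16, 1/2), radius 1/40
a2: after 2 affine steps, its disk has center (-5/12, -1/2), radius 1/60
a1: after 2 affine steps, its disk has center (-13/24, -1/2), radius 1/60


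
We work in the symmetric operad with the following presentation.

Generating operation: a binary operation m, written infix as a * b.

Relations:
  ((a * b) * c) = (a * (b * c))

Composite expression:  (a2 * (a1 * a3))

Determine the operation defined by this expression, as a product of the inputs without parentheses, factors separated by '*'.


a2 * a1 * a3

Every regrouping of m is equal, so read the a-inputs in written order.
(a1 * a3) spells out as a1 * a3
(a2 * (a1 * a3)) spells out as a2 * a1 * a3


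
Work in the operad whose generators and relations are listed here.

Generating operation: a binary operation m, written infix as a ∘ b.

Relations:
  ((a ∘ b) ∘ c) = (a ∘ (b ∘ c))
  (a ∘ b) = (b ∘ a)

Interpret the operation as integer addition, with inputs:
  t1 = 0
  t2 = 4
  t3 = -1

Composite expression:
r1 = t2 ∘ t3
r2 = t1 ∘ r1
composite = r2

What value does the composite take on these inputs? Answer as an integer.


3

(t2 ∘ t3) = 3
(t1 ∘ (t2 ∘ t3)) = 3


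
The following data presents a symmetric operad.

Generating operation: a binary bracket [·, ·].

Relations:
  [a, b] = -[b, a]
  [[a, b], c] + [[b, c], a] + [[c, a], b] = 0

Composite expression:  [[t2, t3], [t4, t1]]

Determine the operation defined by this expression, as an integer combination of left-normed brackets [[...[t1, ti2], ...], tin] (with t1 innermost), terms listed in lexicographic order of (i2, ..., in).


[[[t1, t4], t2], t3] - [[[t1, t4], t3], t2]

Antisymmetry and Jacobi reduce to t1-anchored left-normed brackets.
Composite bracket: [[t2, t3], [t4, t1]]
Full expansion: 8 signed words from ab - ba (2^3 = 8).
Collect the words opening with t1:
  from t1t4t2t3, sign +1: term +[[[t1, t4], t2], t3]
  from t1t4t3t2, sign -1: term -[[[t1, t4], t3], t2]


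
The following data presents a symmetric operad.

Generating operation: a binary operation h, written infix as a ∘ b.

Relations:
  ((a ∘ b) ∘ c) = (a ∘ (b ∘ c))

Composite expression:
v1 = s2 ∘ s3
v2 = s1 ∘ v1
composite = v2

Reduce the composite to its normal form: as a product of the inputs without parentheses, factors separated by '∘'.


s1 ∘ s2 ∘ s3

Under associativity of h, the answer is the s's in reading order.
(s2 ∘ s3) spells out as s2 ∘ s3
(s1 ∘ (s2 ∘ s3)) spells out as s1 ∘ s2 ∘ s3


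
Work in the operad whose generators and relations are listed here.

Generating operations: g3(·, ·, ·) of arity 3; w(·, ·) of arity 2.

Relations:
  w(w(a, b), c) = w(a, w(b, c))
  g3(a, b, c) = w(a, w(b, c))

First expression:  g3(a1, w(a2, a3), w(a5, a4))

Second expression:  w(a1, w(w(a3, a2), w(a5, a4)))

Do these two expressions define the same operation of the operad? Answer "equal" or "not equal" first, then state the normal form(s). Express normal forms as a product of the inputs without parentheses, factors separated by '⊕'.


not equal: they reduce to a1 ⊕ a2 ⊕ a3 ⊕ a5 ⊕ a4 and a1 ⊕ a3 ⊕ a2 ⊕ a5 ⊕ a4

Reducing the first expression gives a1 ⊕ a2 ⊕ a3 ⊕ a5 ⊕ a4
Reducing the second expression gives a1 ⊕ a3 ⊕ a2 ⊕ a5 ⊕ a4
The normal forms differ: not equal.


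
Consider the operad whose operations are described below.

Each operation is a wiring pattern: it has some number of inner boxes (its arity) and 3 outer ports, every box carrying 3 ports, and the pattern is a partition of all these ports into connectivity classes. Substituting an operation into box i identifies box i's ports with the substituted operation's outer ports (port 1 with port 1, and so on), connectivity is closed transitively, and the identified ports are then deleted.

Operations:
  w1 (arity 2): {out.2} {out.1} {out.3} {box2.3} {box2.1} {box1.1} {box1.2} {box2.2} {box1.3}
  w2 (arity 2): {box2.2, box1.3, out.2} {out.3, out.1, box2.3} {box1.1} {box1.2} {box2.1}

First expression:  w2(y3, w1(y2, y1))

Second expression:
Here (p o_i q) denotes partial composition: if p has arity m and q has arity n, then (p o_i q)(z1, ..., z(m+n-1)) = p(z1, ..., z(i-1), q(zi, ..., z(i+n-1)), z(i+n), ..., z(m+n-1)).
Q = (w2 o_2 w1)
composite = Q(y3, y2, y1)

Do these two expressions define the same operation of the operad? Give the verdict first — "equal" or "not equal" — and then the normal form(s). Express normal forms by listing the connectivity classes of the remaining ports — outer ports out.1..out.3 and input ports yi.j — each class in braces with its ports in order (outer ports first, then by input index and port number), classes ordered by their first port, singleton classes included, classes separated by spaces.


The first composite normalizes to {out.1, out.3} {out.2, y3.3} {y1.1} {y1.2} {y1.3} {y2.1} {y2.2} {y2.3} {y3.1} {y3.2}
The second composite normalizes to {out.1, out.3} {out.2, y3.3} {y1.1} {y1.2} {y1.3} {y2.1} {y2.2} {y2.3} {y3.1} {y3.2}
Identical normal forms: equal.

equal; both compose to {out.1, out.3} {out.2, y3.3} {y1.1} {y1.2} {y1.3} {y2.1} {y2.2} {y2.3} {y3.1} {y3.2}


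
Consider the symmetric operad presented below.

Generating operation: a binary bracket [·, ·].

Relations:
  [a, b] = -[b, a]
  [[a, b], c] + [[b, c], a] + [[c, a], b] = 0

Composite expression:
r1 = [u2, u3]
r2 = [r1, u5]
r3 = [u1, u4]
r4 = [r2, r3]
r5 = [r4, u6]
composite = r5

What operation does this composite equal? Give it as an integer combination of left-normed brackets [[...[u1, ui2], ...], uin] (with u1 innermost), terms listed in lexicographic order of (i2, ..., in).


-[[[[[u1, u4], u2], u3], u5], u6] + [[[[[u1, u4], u3], u2], u5], u6] + [[[[[u1, u4], u5], u2], u3], u6] - [[[[[u1, u4], u5], u3], u2], u6]

Antisymmetry and Jacobi reduce to u1-anchored left-normed brackets.
Composite bracket: [[[[u2, u3], u5], [u1, u4]], u6]
Applying ab - ba throughout gives 32 signed words (2^5 = 32).
Only words starting with u1 matter:
  sign of u1u4u2u3u5u6 is -1, so it contributes -[[[[[u1, u4], u2], u3], u5], u6]
  sign of u1u4u3u2u5u6 is +1, so it contributes +[[[[[u1, u4], u3], u2], u5], u6]
  sign of u1u4u5u2u3u6 is +1, so it contributes +[[[[[u1, u4], u5], u2], u3], u6]
  sign of u1u4u5u3u2u6 is -1, so it contributes -[[[[[u1, u4], u5], u3], u2], u6]


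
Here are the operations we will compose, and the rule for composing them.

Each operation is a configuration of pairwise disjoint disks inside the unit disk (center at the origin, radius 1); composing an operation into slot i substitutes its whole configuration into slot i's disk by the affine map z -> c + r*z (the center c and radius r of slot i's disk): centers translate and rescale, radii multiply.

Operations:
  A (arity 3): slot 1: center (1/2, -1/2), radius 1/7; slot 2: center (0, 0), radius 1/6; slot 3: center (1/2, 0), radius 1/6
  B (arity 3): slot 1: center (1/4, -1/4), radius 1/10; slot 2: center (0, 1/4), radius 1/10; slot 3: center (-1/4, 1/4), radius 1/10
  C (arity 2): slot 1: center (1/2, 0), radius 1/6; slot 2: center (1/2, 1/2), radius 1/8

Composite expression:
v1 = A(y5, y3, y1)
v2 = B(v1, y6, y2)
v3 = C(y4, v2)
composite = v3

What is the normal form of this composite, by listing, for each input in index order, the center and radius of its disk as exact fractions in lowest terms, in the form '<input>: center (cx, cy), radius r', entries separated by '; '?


Affine substitution under C: radii multiply and y-centers shift.
tracing y4 down its 1-map path: center (1/2, 0), radius 1/6
tracing y5 down its 3-map path: center (43/80, 37/80), radius 1/560
tracing y3 down its 3-map path: center (17/32, 15/32), radius 1/480
tracing y1 down its 3-map path: center (43/80, 15/32), radius 1/480
tracing y6 down its 2-map path: center (1/2, 17/32), radius 1/80
tracing y2 down its 2-map path: center (15/32, 17/32), radius 1/80

y1: center (43/80, 15/32), radius 1/480; y2: center (15/32, 17/32), radius 1/80; y3: center (17/32, 15/32), radius 1/480; y4: center (1/2, 0), radius 1/6; y5: center (43/80, 37/80), radius 1/560; y6: center (1/2, 17/32), radius 1/80


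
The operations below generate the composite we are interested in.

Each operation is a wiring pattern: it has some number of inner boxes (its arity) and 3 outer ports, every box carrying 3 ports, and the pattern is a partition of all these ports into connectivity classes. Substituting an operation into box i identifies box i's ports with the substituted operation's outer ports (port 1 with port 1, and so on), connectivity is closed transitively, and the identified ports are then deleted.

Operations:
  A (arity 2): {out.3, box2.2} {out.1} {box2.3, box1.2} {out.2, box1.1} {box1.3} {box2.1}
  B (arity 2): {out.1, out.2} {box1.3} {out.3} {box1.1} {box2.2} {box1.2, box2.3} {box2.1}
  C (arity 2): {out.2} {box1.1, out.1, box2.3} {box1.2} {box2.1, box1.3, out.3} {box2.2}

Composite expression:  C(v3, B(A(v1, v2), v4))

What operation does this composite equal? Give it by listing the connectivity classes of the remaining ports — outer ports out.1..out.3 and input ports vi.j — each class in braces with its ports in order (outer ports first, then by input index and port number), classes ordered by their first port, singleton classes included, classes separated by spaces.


{out.1, v3.1} {out.2} {out.3, v3.3} {v1.1, v4.3} {v1.2, v2.3} {v1.3} {v2.1} {v2.2} {v3.2} {v4.1} {v4.2}

Substituting into C glues patterns; closure does the rest.
after A, the pattern on (v1, v2) reads {out.1} {out.2, v1.1} {out.3, v2.2} {v1.2, v2.3} {v1.3} {v2.1} (out.j = its outer ports)
after B, the pattern on (v1, v2, v4) reads {out.1, out.2} {out.3} {v1.1, v4.3} {v1.2, v2.3} {v1.3} {v2.1} {v2.2} {v4.1} {v4.2} (out.j = its outer ports)
after C, the pattern on (v3, v1, v2, v4) reads {out.1, v3.1} {out.2} {out.3, v3.3} {v1.1, v4.3} {v1.2, v2.3} {v1.3} {v2.1} {v2.2} {v3.2} {v4.1} {v4.2} (out.j = its outer ports)


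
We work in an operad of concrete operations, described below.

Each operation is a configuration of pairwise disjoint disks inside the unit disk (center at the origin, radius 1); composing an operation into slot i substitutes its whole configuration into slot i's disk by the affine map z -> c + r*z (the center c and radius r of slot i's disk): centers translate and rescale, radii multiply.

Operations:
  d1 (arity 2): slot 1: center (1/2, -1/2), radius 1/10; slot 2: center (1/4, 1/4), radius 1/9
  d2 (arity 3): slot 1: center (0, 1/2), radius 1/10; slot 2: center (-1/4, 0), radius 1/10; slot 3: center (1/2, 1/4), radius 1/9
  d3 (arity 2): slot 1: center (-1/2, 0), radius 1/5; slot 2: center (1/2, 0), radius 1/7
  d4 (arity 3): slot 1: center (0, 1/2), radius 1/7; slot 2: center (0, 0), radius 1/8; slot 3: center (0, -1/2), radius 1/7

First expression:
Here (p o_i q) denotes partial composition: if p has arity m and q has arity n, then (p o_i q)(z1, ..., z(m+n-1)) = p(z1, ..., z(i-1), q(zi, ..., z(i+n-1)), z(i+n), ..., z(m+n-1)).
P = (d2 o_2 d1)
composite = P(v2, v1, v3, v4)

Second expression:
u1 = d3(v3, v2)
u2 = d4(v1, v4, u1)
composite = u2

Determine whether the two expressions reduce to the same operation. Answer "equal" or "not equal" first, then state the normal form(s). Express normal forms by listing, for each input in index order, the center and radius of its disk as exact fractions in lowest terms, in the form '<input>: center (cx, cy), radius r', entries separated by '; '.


not equal — first v1: center (-1/5, -1/20), radius 1/100; v2: center (0, 1/2), radius 1/10; v3: center (-9/40, 1/40), radius 1/90; v4: center (1/2, 1/4), radius 1/9, second v1: center (0, 1/2), radius 1/7; v2: center (1/14, -1/2), radius 1/49; v3: center (-1/14, -1/2), radius 1/35; v4: center (0, 0), radius 1/8

Reducing the first expression gives v1: center (-1/5, -1/20), radius 1/100; v2: center (0, 1/2), radius 1/10; v3: center (-9/40, 1/40), radius 1/90; v4: center (1/2, 1/4), radius 1/9
Reducing the second expression gives v1: center (0, 1/2), radius 1/7; v2: center (1/14, -1/2), radius 1/49; v3: center (-1/14, -1/2), radius 1/35; v4: center (0, 0), radius 1/8
They disagree, so not equal.


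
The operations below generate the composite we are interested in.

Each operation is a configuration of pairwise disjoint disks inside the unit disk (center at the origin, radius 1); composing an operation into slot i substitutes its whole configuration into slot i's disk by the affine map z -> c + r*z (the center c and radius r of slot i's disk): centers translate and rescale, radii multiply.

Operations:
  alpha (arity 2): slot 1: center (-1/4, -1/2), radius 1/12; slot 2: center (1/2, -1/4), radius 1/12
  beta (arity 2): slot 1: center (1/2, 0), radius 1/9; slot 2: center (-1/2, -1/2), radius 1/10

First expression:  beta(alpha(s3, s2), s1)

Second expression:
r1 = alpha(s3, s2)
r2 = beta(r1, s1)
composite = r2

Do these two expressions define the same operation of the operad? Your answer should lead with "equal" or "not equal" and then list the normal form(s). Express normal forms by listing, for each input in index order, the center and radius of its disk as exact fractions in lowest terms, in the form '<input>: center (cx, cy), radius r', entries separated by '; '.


equal — both sides give s1: center (-1/2, -1/2), radius 1/10; s2: center (5/9, -1/36), radius 1/108; s3: center (17/36, -1/18), radius 1/108

Reducing the first expression gives s1: center (-1/2, -1/2), radius 1/10; s2: center (5/9, -1/36), radius 1/108; s3: center (17/36, -1/18), radius 1/108
Reducing the second expression gives s1: center (-1/2, -1/2), radius 1/10; s2: center (5/9, -1/36), radius 1/108; s3: center (17/36, -1/18), radius 1/108
The normal forms match — equal.


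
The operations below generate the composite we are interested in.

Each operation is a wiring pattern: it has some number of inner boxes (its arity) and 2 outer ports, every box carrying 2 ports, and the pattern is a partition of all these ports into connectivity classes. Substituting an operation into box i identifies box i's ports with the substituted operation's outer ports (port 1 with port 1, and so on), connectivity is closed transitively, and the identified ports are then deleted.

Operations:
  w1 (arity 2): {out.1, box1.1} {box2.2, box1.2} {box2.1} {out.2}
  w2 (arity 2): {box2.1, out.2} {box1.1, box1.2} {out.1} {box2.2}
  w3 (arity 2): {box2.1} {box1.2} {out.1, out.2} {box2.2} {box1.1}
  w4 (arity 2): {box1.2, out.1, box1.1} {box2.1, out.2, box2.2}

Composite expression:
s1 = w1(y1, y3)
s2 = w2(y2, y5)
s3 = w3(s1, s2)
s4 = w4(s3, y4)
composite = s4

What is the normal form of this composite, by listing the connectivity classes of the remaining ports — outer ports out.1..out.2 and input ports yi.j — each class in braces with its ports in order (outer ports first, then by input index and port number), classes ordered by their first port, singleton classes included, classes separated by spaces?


{out.1} {out.2, y4.1, y4.2} {y1.1} {y1.2, y3.2} {y2.1, y2.2} {y3.1} {y5.1} {y5.2}


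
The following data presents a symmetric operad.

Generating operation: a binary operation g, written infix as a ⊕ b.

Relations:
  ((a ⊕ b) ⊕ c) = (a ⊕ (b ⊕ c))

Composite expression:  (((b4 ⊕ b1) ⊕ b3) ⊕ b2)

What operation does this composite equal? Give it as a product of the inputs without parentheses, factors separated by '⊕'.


The g-tree's shape is irrelevant; the b-reading-order decides.
(b4 ⊕ b1) unparenthesizes to b4 ⊕ b1
((b4 ⊕ b1) ⊕ b3) unparenthesizes to b4 ⊕ b1 ⊕ b3
(((b4 ⊕ b1) ⊕ b3) ⊕ b2) unparenthesizes to b4 ⊕ b1 ⊕ b3 ⊕ b2

b4 ⊕ b1 ⊕ b3 ⊕ b2


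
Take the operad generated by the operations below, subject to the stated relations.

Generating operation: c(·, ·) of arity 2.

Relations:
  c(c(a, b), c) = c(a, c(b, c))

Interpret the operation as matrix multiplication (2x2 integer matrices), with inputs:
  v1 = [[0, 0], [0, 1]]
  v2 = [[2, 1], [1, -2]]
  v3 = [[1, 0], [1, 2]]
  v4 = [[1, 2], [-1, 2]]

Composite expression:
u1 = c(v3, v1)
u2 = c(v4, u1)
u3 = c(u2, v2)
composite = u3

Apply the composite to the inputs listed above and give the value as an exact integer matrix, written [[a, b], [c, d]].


[[4, -8], [4, -8]]

c(v3, v1) = [[0, 0], [0, 2]]
c(v4, c(v3, v1)) = [[0, 4], [0, 4]]
c(c(v4, c(v3, v1)), v2) = [[4, -8], [4, -8]]


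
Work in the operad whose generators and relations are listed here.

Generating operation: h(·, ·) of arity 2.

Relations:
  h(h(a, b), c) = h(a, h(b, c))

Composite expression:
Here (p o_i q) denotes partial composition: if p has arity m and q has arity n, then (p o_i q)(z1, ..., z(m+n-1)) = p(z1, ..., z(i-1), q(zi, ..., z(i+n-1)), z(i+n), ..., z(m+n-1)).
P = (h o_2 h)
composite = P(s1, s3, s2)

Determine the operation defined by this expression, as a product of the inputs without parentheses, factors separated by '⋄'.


s1 ⋄ s3 ⋄ s2

All parenthesizations of h agree; list the s-inputs left to right.
h(s3, s2) linearizes to s3 ⋄ s2
h(s1, h(s3, s2)) linearizes to s1 ⋄ s3 ⋄ s2


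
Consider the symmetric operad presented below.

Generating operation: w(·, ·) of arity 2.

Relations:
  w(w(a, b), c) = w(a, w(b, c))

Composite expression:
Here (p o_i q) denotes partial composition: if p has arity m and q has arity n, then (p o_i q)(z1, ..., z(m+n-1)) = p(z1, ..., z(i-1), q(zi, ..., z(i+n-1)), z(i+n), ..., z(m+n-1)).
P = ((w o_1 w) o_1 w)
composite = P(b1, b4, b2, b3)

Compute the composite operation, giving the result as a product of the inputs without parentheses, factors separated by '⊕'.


Under associativity of w, the answer is the b's in reading order.
w(b1, b4) collapses to b1 ⊕ b4
w(w(b1, b4), b2) collapses to b1 ⊕ b4 ⊕ b2
w(w(w(b1, b4), b2), b3) collapses to b1 ⊕ b4 ⊕ b2 ⊕ b3

b1 ⊕ b4 ⊕ b2 ⊕ b3


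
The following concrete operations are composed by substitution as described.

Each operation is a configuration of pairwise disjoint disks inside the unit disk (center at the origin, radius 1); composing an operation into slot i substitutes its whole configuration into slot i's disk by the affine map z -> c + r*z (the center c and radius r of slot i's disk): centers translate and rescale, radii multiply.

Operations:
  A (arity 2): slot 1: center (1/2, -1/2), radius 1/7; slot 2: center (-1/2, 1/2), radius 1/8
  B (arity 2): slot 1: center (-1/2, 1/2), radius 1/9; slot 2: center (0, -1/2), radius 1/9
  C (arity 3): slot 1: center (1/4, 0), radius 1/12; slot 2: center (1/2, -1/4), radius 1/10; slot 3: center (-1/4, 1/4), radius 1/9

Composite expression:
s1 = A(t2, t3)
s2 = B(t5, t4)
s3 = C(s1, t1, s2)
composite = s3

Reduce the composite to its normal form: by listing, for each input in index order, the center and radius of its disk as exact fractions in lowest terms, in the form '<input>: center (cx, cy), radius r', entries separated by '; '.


t1: center (1/2, -1/4), radius 1/10; t2: center (7/24, -1/24), radius 1/84; t3: center (5/24, 1/24), radius 1/96; t4: center (-1/4, 7/36), radius 1/81; t5: center (-11/36, 11/36), radius 1/81

Nesting under C composes maps z -> c + r*z down each t-path.
tracing t2 down its 2-map path: center (7/24, -1/24), radius 1/84
tracing t3 down its 2-map path: center (5/24, 1/24), radius 1/96
tracing t1 down its 1-map path: center (1/2, -1/4), radius 1/10
tracing t5 down its 2-map path: center (-11/36, 11/36), radius 1/81
tracing t4 down its 2-map path: center (-1/4, 7/36), radius 1/81


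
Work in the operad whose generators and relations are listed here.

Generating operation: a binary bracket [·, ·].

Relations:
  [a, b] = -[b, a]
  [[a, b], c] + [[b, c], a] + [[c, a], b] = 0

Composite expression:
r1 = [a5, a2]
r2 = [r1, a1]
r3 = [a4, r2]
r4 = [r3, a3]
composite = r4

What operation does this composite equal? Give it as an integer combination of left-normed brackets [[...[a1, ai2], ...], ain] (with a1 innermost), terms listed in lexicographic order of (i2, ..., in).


-[[[[a1, a2], a5], a4], a3] + [[[[a1, a5], a2], a4], a3]


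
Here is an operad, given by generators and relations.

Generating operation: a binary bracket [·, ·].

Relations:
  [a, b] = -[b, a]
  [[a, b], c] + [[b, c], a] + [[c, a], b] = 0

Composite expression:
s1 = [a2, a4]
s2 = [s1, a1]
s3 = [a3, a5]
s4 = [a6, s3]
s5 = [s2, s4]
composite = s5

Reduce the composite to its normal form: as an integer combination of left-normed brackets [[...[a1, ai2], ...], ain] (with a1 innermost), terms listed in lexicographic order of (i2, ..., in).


[[[[[a1, a2], a4], a3], a5], a6] - [[[[[a1, a2], a4], a5], a3], a6] - [[[[[a1, a2], a4], a6], a3], a5] + [[[[[a1, a2], a4], a6], a5], a3] - [[[[[a1, a4], a2], a3], a5], a6] + [[[[[a1, a4], a2], a5], a3], a6] + [[[[[a1, a4], a2], a6], a3], a5] - [[[[[a1, a4], a2], a6], a5], a3]

A multilinear Lie element is pinned by a1-initial words (a1 innermost).
Composite bracket: [[[a2, a4], a1], [a6, [a3, a5]]]
The bracket unfolds into 32 signed words via [a, b] = ab - ba (2^5 = 32).
The a1-initial words carry the normal form:
  from a1a2a4a3a5a6, sign +1: term +[[[[[a1, a2], a4], a3], a5], a6]
  from a1a2a4a5a3a6, sign -1: term -[[[[[a1, a2], a4], a5], a3], a6]
  from a1a2a4a6a3a5, sign -1: term -[[[[[a1, a2], a4], a6], a3], a5]
  from a1a2a4a6a5a3, sign +1: term +[[[[[a1, a2], a4], a6], a5], a3]
  from a1a4a2a3a5a6, sign -1: term -[[[[[a1, a4], a2], a3], a5], a6]
  from a1a4a2a5a3a6, sign +1: term +[[[[[a1, a4], a2], a5], a3], a6]
  from a1a4a2a6a3a5, sign +1: term +[[[[[a1, a4], a2], a6], a3], a5]
  from a1a4a2a6a5a3, sign -1: term -[[[[[a1, a4], a2], a6], a5], a3]


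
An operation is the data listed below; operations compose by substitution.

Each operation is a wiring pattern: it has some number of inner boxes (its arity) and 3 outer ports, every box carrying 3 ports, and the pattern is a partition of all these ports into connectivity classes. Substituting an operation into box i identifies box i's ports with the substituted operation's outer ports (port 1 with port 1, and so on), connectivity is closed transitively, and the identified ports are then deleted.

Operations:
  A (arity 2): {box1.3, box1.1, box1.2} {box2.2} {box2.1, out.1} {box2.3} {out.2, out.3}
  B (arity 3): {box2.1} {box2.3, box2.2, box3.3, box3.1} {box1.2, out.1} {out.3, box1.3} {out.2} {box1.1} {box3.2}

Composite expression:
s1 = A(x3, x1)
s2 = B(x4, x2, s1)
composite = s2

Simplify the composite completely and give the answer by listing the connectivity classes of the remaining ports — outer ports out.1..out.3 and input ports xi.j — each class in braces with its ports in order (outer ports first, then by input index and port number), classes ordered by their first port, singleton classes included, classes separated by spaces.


After gluing at B, chains via deleted ports link the x-ports.
A over (x3, x1) gives {out.1, x1.1} {out.2, out.3} {x1.2} {x1.3} {x3.1, x3.2, x3.3}, out.j being that stage's outer ports
B over (x4, x2, x3, x1) gives {out.1, x4.2} {out.2} {out.3, x4.3} {x1.1, x2.2, x2.3} {x1.2} {x1.3} {x2.1} {x3.1, x3.2, x3.3} {x4.1}, out.j being that stage's outer ports

{out.1, x4.2} {out.2} {out.3, x4.3} {x1.1, x2.2, x2.3} {x1.2} {x1.3} {x2.1} {x3.1, x3.2, x3.3} {x4.1}


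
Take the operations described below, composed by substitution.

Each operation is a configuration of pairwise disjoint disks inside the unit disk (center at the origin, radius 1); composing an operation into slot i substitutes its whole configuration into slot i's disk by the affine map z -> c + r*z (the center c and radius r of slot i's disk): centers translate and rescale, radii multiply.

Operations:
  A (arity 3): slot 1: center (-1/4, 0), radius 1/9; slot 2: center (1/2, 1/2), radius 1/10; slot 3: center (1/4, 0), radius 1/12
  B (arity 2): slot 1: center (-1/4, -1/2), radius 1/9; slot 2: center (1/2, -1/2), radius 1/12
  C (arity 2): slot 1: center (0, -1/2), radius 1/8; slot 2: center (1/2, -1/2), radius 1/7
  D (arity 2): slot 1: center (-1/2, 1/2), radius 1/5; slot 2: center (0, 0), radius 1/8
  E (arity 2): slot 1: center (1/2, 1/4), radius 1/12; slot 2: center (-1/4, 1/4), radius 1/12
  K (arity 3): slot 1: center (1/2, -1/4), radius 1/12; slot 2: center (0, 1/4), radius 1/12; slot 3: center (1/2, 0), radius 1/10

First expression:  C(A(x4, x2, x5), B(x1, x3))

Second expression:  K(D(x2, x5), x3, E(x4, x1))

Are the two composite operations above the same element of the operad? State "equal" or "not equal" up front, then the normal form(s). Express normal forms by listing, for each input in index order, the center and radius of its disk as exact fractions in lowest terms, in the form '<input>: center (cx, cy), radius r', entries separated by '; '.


not equal — first x1: center (13/28, -4/7), radius 1/63; x2: center (1/16, -7/16), radius 1/80; x3: center (4/7, -4/7), radius 1/84; x4: center (-1/32, -1/2), radius 1/72; x5: center (1/32, -1/2), radius 1/96, second x1: center (19/40, 1/40), radius 1/120; x2: center (11/24, -5/24), radius 1/60; x3: center (0, 1/4), radius 1/12; x4: center (11/20, 1/40), radius 1/120; x5: center (1/2, -1/4), radius 1/96

The first expression reduces to x1: center (13/28, -4/7), radius 1/63; x2: center (1/16, -7/16), radius 1/80; x3: center (4/7, -4/7), radius 1/84; x4: center (-1/32, -1/2), radius 1/72; x5: center (1/32, -1/2), radius 1/96
The second expression reduces to x1: center (19/40, 1/40), radius 1/120; x2: center (11/24, -5/24), radius 1/60; x3: center (0, 1/4), radius 1/12; x4: center (11/20, 1/40), radius 1/120; x5: center (1/2, -1/4), radius 1/96
Different reductions; not equal.


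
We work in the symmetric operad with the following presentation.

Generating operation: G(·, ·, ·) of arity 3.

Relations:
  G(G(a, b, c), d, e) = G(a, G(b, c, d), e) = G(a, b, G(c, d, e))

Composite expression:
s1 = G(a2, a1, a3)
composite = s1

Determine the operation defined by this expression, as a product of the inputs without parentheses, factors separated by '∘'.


a2 ∘ a1 ∘ a3

The G-tree's shape is irrelevant; the a-reading-order decides.
G(a2, a1, a3) flattens to a2 ∘ a1 ∘ a3


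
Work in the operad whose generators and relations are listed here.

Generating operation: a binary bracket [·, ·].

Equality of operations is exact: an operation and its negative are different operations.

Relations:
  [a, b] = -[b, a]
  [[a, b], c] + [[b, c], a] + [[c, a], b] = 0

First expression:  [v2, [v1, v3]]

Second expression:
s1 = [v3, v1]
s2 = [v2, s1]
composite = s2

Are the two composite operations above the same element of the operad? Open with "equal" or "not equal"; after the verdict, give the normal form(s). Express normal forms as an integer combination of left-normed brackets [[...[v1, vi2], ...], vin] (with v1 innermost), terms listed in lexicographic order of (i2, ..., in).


not equal: they reduce to -[[v1, v3], v2] and [[v1, v3], v2]

The first expression, normalized: -[[v1, v3], v2]
The second expression, normalized: [[v1, v3], v2]
The forms do not match — not equal.


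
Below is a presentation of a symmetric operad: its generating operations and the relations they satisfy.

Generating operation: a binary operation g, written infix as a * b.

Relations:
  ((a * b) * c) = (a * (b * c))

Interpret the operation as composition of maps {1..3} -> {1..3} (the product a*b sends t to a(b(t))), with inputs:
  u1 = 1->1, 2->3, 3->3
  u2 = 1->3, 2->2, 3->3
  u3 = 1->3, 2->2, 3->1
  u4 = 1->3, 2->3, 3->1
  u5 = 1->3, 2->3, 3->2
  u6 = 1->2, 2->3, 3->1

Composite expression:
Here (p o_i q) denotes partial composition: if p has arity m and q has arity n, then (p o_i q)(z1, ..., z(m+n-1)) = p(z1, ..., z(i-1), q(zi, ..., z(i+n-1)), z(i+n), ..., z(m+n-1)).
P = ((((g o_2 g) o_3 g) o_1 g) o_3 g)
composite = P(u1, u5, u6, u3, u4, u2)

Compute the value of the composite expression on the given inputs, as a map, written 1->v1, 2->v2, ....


(u1 * u5) = 1->3, 2->3, 3->3
(u6 * u3) = 1->1, 2->3, 3->2
(u4 * u2) = 1->1, 2->3, 3->1
((u6 * u3) * (u4 * u2)) = 1->1, 2->2, 3->1
((u1 * u5) * ((u6 * u3) * (u4 * u2))) = 1->3, 2->3, 3->3

1->3, 2->3, 3->3


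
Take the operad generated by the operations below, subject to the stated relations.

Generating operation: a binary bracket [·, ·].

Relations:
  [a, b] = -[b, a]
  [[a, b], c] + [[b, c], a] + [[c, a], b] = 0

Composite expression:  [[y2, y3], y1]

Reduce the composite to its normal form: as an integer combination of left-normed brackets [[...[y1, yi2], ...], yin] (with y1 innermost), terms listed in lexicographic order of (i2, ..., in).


-[[y1, y2], y3] + [[y1, y3], y2]

Skip Jacobi rewriting: expand, keep y1-initial words, read off terms.
Composite bracket: [[y2, y3], y1]
Applying ab - ba throughout gives 4 signed words (2^2 = 4).
Collect the words opening with y1:
  sign of y1y2y3 is -1, so it contributes -[[y1, y2], y3]
  sign of y1y3y2 is +1, so it contributes +[[y1, y3], y2]


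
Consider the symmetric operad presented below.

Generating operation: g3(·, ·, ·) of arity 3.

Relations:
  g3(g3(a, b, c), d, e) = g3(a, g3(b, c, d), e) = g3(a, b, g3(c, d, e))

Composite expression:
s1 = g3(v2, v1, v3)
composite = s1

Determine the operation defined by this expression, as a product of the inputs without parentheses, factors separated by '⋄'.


v2 ⋄ v1 ⋄ v3


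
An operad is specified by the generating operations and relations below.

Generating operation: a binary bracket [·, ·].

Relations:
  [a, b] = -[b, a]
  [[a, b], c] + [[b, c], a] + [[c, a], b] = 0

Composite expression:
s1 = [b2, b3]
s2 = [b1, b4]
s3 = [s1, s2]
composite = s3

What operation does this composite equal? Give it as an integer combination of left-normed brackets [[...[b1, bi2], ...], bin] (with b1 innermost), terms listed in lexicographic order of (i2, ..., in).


In the tensor algebra, words opening b1 carry the b1-anchored form.
Composite bracket: [[b2, b3], [b1, b4]]
Applying ab - ba throughout gives 8 signed words (2^3 = 8).
The b1-initial words carry the normal form:
  from b1b4b2b3, sign -1: term -[[[b1, b4], b2], b3]
  from b1b4b3b2, sign +1: term +[[[b1, b4], b3], b2]

-[[[b1, b4], b2], b3] + [[[b1, b4], b3], b2]


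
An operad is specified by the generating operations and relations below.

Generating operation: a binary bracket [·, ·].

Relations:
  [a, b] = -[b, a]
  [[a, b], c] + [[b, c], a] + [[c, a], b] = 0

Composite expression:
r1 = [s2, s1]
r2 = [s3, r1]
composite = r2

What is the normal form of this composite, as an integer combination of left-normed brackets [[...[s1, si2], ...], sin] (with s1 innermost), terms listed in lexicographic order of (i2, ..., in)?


[[s1, s2], s3]

Skip Jacobi rewriting: expand, keep s1-initial words, read off terms.
Composite bracket: [s3, [s2, s1]]
Expanding via [a, b] = ab - ba: 4 signed words (2^2 = 4).
Collect the words opening with s1:
  s1s2s3 (sign +1) contributes +[[s1, s2], s3]


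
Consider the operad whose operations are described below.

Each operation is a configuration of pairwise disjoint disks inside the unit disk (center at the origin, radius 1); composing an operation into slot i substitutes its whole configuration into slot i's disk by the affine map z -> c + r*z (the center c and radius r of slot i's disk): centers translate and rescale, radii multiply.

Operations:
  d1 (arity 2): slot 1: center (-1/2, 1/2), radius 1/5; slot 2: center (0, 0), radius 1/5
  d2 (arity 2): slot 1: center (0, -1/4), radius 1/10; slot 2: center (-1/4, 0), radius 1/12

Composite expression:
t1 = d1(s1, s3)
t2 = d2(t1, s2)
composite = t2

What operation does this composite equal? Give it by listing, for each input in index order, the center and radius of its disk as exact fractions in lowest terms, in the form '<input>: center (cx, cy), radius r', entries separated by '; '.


s1: center (-1/20, -1/5), radius 1/50; s2: center (-1/4, 0), radius 1/12; s3: center (0, -1/4), radius 1/50


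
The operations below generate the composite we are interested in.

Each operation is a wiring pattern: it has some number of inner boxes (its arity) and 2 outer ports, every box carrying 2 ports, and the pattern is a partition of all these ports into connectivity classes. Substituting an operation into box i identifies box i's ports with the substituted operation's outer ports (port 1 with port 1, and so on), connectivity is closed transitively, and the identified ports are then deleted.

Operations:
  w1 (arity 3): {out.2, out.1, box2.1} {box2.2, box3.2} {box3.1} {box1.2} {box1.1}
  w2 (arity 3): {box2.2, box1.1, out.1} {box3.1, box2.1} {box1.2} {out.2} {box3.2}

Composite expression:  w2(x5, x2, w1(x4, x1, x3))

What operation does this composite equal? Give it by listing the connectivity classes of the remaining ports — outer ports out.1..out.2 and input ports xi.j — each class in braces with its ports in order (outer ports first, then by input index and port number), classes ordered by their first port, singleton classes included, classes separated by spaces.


{out.1, x2.2, x5.1} {out.2} {x1.1, x2.1} {x1.2, x3.2} {x3.1} {x4.1} {x4.2} {x5.2}


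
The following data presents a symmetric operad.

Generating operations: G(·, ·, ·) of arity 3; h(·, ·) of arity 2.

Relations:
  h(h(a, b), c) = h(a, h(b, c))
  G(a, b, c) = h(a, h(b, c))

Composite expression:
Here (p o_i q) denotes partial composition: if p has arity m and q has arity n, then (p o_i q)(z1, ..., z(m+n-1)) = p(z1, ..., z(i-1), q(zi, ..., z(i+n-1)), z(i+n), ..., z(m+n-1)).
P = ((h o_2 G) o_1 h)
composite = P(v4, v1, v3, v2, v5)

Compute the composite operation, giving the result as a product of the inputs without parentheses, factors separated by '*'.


The h-tree's shape is irrelevant; the v-reading-order decides.
h(v4, v1) unparenthesizes to v4 * v1
G(v3, v2, v5) unparenthesizes to v3 * v2 * v5
h(h(v4, v1), G(v3, v2, v5)) unparenthesizes to v4 * v1 * v3 * v2 * v5

v4 * v1 * v3 * v2 * v5


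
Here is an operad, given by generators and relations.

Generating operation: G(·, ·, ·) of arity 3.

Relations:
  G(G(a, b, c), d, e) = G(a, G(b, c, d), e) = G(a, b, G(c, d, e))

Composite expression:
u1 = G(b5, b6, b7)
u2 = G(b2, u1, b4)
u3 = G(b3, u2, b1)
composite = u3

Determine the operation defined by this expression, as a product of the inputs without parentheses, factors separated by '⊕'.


b3 ⊕ b2 ⊕ b5 ⊕ b6 ⊕ b7 ⊕ b4 ⊕ b1


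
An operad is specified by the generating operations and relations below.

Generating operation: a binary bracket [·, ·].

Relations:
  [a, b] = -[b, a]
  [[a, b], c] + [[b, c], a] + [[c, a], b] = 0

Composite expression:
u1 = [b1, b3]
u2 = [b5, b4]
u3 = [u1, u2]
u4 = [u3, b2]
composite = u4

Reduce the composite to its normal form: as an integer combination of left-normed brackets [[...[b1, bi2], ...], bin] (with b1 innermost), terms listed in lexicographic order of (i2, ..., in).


-[[[[b1, b3], b4], b5], b2] + [[[[b1, b3], b5], b4], b2]

In the tensor algebra, words opening b1 carry the b1-anchored form.
Composite bracket: [[[b1, b3], [b5, b4]], b2]
Applying ab - ba throughout gives 16 signed words (2^4 = 16).
Collect the words opening with b1:
  b1b3b4b5b2 (sign -1) contributes -[[[[b1, b3], b4], b5], b2]
  b1b3b5b4b2 (sign +1) contributes +[[[[b1, b3], b5], b4], b2]
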